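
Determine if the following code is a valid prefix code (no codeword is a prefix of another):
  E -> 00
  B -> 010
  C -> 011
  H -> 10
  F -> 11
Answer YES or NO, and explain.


Checking each pair (does one codeword prefix another?):
  E='00' vs B='010': no prefix
  E='00' vs C='011': no prefix
  E='00' vs H='10': no prefix
  E='00' vs F='11': no prefix
  B='010' vs E='00': no prefix
  B='010' vs C='011': no prefix
  B='010' vs H='10': no prefix
  B='010' vs F='11': no prefix
  C='011' vs E='00': no prefix
  C='011' vs B='010': no prefix
  C='011' vs H='10': no prefix
  C='011' vs F='11': no prefix
  H='10' vs E='00': no prefix
  H='10' vs B='010': no prefix
  H='10' vs C='011': no prefix
  H='10' vs F='11': no prefix
  F='11' vs E='00': no prefix
  F='11' vs B='010': no prefix
  F='11' vs C='011': no prefix
  F='11' vs H='10': no prefix
No violation found over all pairs.

YES -- this is a valid prefix code. No codeword is a prefix of any other codeword.


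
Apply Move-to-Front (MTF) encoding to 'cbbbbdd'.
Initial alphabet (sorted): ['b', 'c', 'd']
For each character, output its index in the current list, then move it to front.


MTF encoding:
'c': index 1 in ['b', 'c', 'd'] -> ['c', 'b', 'd']
'b': index 1 in ['c', 'b', 'd'] -> ['b', 'c', 'd']
'b': index 0 in ['b', 'c', 'd'] -> ['b', 'c', 'd']
'b': index 0 in ['b', 'c', 'd'] -> ['b', 'c', 'd']
'b': index 0 in ['b', 'c', 'd'] -> ['b', 'c', 'd']
'd': index 2 in ['b', 'c', 'd'] -> ['d', 'b', 'c']
'd': index 0 in ['d', 'b', 'c'] -> ['d', 'b', 'c']


Output: [1, 1, 0, 0, 0, 2, 0]


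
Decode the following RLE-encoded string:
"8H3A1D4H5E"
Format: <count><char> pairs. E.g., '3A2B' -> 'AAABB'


Expanding each <count><char> pair:
  8H -> 'HHHHHHHH'
  3A -> 'AAA'
  1D -> 'D'
  4H -> 'HHHH'
  5E -> 'EEEEE'

Decoded = HHHHHHHHAAADHHHHEEEEE


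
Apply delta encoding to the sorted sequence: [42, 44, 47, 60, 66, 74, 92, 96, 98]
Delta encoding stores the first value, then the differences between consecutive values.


First value: 42
Deltas:
  44 - 42 = 2
  47 - 44 = 3
  60 - 47 = 13
  66 - 60 = 6
  74 - 66 = 8
  92 - 74 = 18
  96 - 92 = 4
  98 - 96 = 2


Delta encoded: [42, 2, 3, 13, 6, 8, 18, 4, 2]


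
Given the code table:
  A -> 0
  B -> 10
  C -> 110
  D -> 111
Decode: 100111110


Decoding:
10 -> B
0 -> A
111 -> D
110 -> C


Result: BADC


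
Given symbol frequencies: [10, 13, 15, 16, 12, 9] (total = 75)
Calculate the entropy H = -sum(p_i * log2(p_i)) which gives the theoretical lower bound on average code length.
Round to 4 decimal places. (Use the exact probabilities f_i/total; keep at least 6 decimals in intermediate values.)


Per-symbol terms -p_i * log2(p_i) with p_i = f_i/75:
  p = 10/75 = 0.133333: log2(p) = -2.906891, -p*log2(p) = 0.387585
  p = 13/75 = 0.173333: log2(p) = -2.528379, -p*log2(p) = 0.438252
  p = 15/75 = 0.200000: log2(p) = -2.321928, -p*log2(p) = 0.464386
  p = 16/75 = 0.213333: log2(p) = -2.228819, -p*log2(p) = 0.475481
  p = 12/75 = 0.160000: log2(p) = -2.643856, -p*log2(p) = 0.423017
  p = 9/75 = 0.120000: log2(p) = -3.058894, -p*log2(p) = 0.367067
H = 0.387585 + 0.438252 + 0.464386 + 0.475481 + 0.423017 + 0.367067 = 2.555788

H = 2.5558 bits/symbol


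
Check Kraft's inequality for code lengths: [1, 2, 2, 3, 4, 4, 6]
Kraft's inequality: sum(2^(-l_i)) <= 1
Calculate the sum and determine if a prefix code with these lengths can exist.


Sum = 2^(-1) + 2^(-2) + 2^(-2) + 2^(-3) + 2^(-4) + 2^(-4) + 2^(-6)
    = 0.5 + 0.25 + 0.25 + 0.125 + 0.0625 + 0.0625 + 0.015625
    = 81/64 = 1.265625
Since 1.265625 > 1, Kraft's inequality is NOT satisfied.
A prefix code with these lengths CANNOT exist.

Kraft sum = 1.265625. Not satisfied.


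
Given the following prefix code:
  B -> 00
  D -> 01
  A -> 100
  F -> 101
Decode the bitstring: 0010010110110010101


Decoding step by step:
Bits 00 -> B
Bits 100 -> A
Bits 101 -> F
Bits 101 -> F
Bits 100 -> A
Bits 101 -> F
Bits 01 -> D


Decoded message: BAFFAFD


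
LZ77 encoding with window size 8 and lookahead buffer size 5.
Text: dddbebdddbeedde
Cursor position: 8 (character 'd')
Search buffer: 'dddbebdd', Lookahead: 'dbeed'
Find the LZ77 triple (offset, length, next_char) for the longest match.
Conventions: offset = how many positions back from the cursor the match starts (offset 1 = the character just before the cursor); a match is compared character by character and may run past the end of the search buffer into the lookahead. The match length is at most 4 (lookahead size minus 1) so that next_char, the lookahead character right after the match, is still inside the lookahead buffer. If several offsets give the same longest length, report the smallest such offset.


Try each offset into the search buffer:
  offset=1 (pos 7, char 'd'): match length 1
  offset=2 (pos 6, char 'd'): match length 1
  offset=3 (pos 5, char 'b'): match length 0
  offset=4 (pos 4, char 'e'): match length 0
  offset=5 (pos 3, char 'b'): match length 0
  offset=6 (pos 2, char 'd'): match length 3
  offset=7 (pos 1, char 'd'): match length 1
  offset=8 (pos 0, char 'd'): match length 1
Longest match has length 3 at offset 6.
next_char = character at position 8 + 3 = 11 -> 'e'

Best match: offset=6, length=3 (matching 'dbe' starting at position 2)
LZ77 triple: (6, 3, 'e')


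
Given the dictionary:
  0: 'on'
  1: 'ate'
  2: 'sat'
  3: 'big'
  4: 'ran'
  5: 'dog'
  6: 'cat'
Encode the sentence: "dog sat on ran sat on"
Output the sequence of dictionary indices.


Look up each word in the dictionary:
  'dog' -> 5
  'sat' -> 2
  'on' -> 0
  'ran' -> 4
  'sat' -> 2
  'on' -> 0

Encoded: [5, 2, 0, 4, 2, 0]


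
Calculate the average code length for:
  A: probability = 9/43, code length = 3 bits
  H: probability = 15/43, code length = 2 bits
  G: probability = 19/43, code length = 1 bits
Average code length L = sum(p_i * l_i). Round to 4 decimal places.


Weighted contributions p_i * l_i:
  A: (9/43) * 3 = 27/43
  H: (15/43) * 2 = 30/43
  G: (19/43) * 1 = 19/43
Sum = (27 + 30 + 19)/43 = 76/43

L = 76/43 = 1.7674 bits/symbol


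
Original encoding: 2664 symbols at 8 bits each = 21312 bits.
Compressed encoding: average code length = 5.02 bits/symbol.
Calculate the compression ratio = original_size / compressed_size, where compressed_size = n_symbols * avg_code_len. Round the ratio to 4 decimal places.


original_size = n_symbols * orig_bits = 2664 * 8 = 21312 bits
compressed_size = n_symbols * avg_code_len = 2664 * 5.02 = 13373.28 bits
ratio = original_size / compressed_size = 21312 / 13373.28 = 1.5936

Compression ratio = 1.5936


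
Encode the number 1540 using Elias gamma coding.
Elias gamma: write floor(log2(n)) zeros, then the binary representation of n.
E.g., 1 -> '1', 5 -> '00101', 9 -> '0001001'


num_bits = floor(log2(1540)) + 1 = 11
leading_zeros = num_bits - 1 = 10
binary(1540) = 11000000100

Elias gamma(1540) = '0000000000' + '11000000100' = 000000000011000000100 (21 bits)


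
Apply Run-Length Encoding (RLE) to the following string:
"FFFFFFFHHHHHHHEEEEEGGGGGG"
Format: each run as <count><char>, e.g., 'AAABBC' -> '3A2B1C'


Scanning runs left to right:
  i=0: run of 'F' x 7 -> '7F'
  i=7: run of 'H' x 7 -> '7H'
  i=14: run of 'E' x 5 -> '5E'
  i=19: run of 'G' x 6 -> '6G'

RLE = 7F7H5E6G


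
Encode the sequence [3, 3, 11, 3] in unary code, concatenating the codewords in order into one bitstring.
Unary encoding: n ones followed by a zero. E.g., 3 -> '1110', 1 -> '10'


Encode each number as n ones followed by a terminating 0:
  3 -> 1110 (4 bits)
  3 -> 1110 (4 bits)
  11 -> 111111111110 (12 bits)
  3 -> 1110 (4 bits)
Total length = 4 + 4 + 12 + 4 = 24 bits.

Unary([3, 3, 11, 3]) = 111011101111111111101110 (24 bits)


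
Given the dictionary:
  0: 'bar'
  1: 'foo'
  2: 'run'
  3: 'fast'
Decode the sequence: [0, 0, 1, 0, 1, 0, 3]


Look up each index in the dictionary:
  0 -> 'bar'
  0 -> 'bar'
  1 -> 'foo'
  0 -> 'bar'
  1 -> 'foo'
  0 -> 'bar'
  3 -> 'fast'

Decoded: "bar bar foo bar foo bar fast"


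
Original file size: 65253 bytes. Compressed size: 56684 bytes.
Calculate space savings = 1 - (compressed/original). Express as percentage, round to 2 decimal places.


ratio = compressed/original = 56684/65253 = 0.86868
savings = 1 - ratio = 1 - 0.86868 = 0.13132
as a percentage: 0.13132 * 100 = 13.13%

Space savings = 1 - 56684/65253 = 13.13%


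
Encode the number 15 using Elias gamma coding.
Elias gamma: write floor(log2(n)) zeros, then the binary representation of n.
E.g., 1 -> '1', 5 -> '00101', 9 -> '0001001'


num_bits = floor(log2(15)) + 1 = 4
leading_zeros = num_bits - 1 = 3
binary(15) = 1111

Elias gamma(15) = '000' + '1111' = 0001111 (7 bits)


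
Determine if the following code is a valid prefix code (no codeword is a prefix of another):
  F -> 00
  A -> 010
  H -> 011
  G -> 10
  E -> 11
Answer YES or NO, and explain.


Checking each pair (does one codeword prefix another?):
  F='00' vs A='010': no prefix
  F='00' vs H='011': no prefix
  F='00' vs G='10': no prefix
  F='00' vs E='11': no prefix
  A='010' vs F='00': no prefix
  A='010' vs H='011': no prefix
  A='010' vs G='10': no prefix
  A='010' vs E='11': no prefix
  H='011' vs F='00': no prefix
  H='011' vs A='010': no prefix
  H='011' vs G='10': no prefix
  H='011' vs E='11': no prefix
  G='10' vs F='00': no prefix
  G='10' vs A='010': no prefix
  G='10' vs H='011': no prefix
  G='10' vs E='11': no prefix
  E='11' vs F='00': no prefix
  E='11' vs A='010': no prefix
  E='11' vs H='011': no prefix
  E='11' vs G='10': no prefix
No violation found over all pairs.

YES -- this is a valid prefix code. No codeword is a prefix of any other codeword.


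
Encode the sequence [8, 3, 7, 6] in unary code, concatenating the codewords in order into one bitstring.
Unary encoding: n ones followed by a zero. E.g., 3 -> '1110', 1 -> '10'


Encode each number as n ones followed by a terminating 0:
  8 -> 111111110 (9 bits)
  3 -> 1110 (4 bits)
  7 -> 11111110 (8 bits)
  6 -> 1111110 (7 bits)
Total length = 9 + 4 + 8 + 7 = 28 bits.

Unary([8, 3, 7, 6]) = 1111111101110111111101111110 (28 bits)


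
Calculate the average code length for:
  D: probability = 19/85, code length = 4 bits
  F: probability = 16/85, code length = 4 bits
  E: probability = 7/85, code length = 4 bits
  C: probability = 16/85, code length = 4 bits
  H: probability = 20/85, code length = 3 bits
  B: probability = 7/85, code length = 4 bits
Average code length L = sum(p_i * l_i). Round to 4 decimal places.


Weighted contributions p_i * l_i:
  D: (19/85) * 4 = 76/85
  F: (16/85) * 4 = 64/85
  E: (7/85) * 4 = 28/85
  C: (16/85) * 4 = 64/85
  H: (20/85) * 3 = 60/85
  B: (7/85) * 4 = 28/85
Sum = (76 + 64 + 28 + 64 + 60 + 28)/85 = 320/85

L = 320/85 = 3.7647 bits/symbol


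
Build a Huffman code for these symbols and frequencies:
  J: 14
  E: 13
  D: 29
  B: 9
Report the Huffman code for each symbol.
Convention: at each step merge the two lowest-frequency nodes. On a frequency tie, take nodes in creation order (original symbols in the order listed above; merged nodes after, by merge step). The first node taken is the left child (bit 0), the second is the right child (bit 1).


Huffman tree construction:
Step 1: Merge B(9) + E(13) = 22
Step 2: Merge J(14) + (B+E)(22) = 36
Step 3: Merge D(29) + (J+(B+E))(36) = 65
Read each symbol's code off the tree from the root (left child = 0, right child = 1).

Codes:
  J: 10 (length 2)
  E: 111 (length 3)
  D: 0 (length 1)
  B: 110 (length 3)
Average code length: 123/65 = 1.8923 bits/symbol


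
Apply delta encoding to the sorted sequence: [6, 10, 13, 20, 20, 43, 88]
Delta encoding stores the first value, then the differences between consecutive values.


First value: 6
Deltas:
  10 - 6 = 4
  13 - 10 = 3
  20 - 13 = 7
  20 - 20 = 0
  43 - 20 = 23
  88 - 43 = 45


Delta encoded: [6, 4, 3, 7, 0, 23, 45]


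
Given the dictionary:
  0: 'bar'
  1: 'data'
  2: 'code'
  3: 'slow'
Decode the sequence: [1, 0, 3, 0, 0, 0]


Look up each index in the dictionary:
  1 -> 'data'
  0 -> 'bar'
  3 -> 'slow'
  0 -> 'bar'
  0 -> 'bar'
  0 -> 'bar'

Decoded: "data bar slow bar bar bar"


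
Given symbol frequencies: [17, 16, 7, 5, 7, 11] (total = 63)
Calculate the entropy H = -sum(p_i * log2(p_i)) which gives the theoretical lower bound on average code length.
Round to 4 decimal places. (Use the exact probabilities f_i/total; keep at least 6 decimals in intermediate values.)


Per-symbol terms -p_i * log2(p_i) with p_i = f_i/63:
  p = 17/63 = 0.269841: log2(p) = -1.889817, -p*log2(p) = 0.509951
  p = 16/63 = 0.253968: log2(p) = -1.977280, -p*log2(p) = 0.502166
  p = 7/63 = 0.111111: log2(p) = -3.169925, -p*log2(p) = 0.352214
  p = 5/63 = 0.079365: log2(p) = -3.655352, -p*log2(p) = 0.290107
  p = 7/63 = 0.111111: log2(p) = -3.169925, -p*log2(p) = 0.352214
  p = 11/63 = 0.174603: log2(p) = -2.517848, -p*log2(p) = 0.439624
H = 0.509951 + 0.502166 + 0.352214 + 0.290107 + 0.352214 + 0.439624 = 2.446276

H = 2.4463 bits/symbol


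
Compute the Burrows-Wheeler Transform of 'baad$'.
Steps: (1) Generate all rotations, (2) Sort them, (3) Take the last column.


Rotations (sorted):
  0: $baad -> last char: d
  1: aad$b -> last char: b
  2: ad$ba -> last char: a
  3: baad$ -> last char: $
  4: d$baa -> last char: a


BWT = dba$a


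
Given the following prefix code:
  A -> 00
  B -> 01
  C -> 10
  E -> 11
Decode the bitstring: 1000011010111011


Decoding step by step:
Bits 10 -> C
Bits 00 -> A
Bits 01 -> B
Bits 10 -> C
Bits 10 -> C
Bits 11 -> E
Bits 10 -> C
Bits 11 -> E


Decoded message: CABCCECE


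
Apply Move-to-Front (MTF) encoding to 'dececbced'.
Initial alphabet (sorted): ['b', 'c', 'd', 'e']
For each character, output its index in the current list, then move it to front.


MTF encoding:
'd': index 2 in ['b', 'c', 'd', 'e'] -> ['d', 'b', 'c', 'e']
'e': index 3 in ['d', 'b', 'c', 'e'] -> ['e', 'd', 'b', 'c']
'c': index 3 in ['e', 'd', 'b', 'c'] -> ['c', 'e', 'd', 'b']
'e': index 1 in ['c', 'e', 'd', 'b'] -> ['e', 'c', 'd', 'b']
'c': index 1 in ['e', 'c', 'd', 'b'] -> ['c', 'e', 'd', 'b']
'b': index 3 in ['c', 'e', 'd', 'b'] -> ['b', 'c', 'e', 'd']
'c': index 1 in ['b', 'c', 'e', 'd'] -> ['c', 'b', 'e', 'd']
'e': index 2 in ['c', 'b', 'e', 'd'] -> ['e', 'c', 'b', 'd']
'd': index 3 in ['e', 'c', 'b', 'd'] -> ['d', 'e', 'c', 'b']


Output: [2, 3, 3, 1, 1, 3, 1, 2, 3]


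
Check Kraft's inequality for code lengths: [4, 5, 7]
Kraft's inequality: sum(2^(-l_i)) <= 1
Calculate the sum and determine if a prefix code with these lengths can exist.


Sum = 2^(-4) + 2^(-5) + 2^(-7)
    = 0.0625 + 0.03125 + 0.0078125
    = 13/128 = 0.1015625
Since 0.1015625 <= 1, Kraft's inequality IS satisfied.
A prefix code with these lengths CAN exist.

Kraft sum = 0.1015625. Satisfied.


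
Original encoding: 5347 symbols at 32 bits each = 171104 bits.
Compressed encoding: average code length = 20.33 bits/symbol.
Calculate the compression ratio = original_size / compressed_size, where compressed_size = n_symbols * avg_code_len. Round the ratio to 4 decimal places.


original_size = n_symbols * orig_bits = 5347 * 32 = 171104 bits
compressed_size = n_symbols * avg_code_len = 5347 * 20.33 = 108704.51 bits
ratio = original_size / compressed_size = 171104 / 108704.51 = 1.574

Compression ratio = 1.574


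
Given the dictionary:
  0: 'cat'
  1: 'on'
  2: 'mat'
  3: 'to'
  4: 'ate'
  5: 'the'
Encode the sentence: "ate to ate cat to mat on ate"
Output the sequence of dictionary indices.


Look up each word in the dictionary:
  'ate' -> 4
  'to' -> 3
  'ate' -> 4
  'cat' -> 0
  'to' -> 3
  'mat' -> 2
  'on' -> 1
  'ate' -> 4

Encoded: [4, 3, 4, 0, 3, 2, 1, 4]


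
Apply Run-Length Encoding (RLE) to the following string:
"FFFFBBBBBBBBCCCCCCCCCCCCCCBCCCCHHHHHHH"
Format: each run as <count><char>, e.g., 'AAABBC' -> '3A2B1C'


Scanning runs left to right:
  i=0: run of 'F' x 4 -> '4F'
  i=4: run of 'B' x 8 -> '8B'
  i=12: run of 'C' x 14 -> '14C'
  i=26: run of 'B' x 1 -> '1B'
  i=27: run of 'C' x 4 -> '4C'
  i=31: run of 'H' x 7 -> '7H'

RLE = 4F8B14C1B4C7H


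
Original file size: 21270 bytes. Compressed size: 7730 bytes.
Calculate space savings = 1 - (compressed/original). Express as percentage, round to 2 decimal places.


ratio = compressed/original = 7730/21270 = 0.363423
savings = 1 - ratio = 1 - 0.363423 = 0.636577
as a percentage: 0.636577 * 100 = 63.66%

Space savings = 1 - 7730/21270 = 63.66%


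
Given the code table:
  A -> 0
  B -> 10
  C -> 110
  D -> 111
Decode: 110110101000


Decoding:
110 -> C
110 -> C
10 -> B
10 -> B
0 -> A
0 -> A


Result: CCBBAA


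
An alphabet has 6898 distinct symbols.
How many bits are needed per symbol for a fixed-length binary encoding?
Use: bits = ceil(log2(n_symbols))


log2(6898) = 12.752
Bracket: 2^12 = 4096 < 6898 <= 2^13 = 8192
So ceil(log2(6898)) = 13

bits = ceil(log2(6898)) = ceil(12.752) = 13 bits


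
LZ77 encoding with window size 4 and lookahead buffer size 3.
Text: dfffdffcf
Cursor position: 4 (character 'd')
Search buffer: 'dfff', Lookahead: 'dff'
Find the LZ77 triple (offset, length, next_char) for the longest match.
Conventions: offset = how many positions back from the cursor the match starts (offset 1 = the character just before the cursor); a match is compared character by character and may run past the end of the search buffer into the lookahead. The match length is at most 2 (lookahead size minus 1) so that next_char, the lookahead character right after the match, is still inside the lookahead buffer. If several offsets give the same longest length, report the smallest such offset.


Try each offset into the search buffer:
  offset=1 (pos 3, char 'f'): match length 0
  offset=2 (pos 2, char 'f'): match length 0
  offset=3 (pos 1, char 'f'): match length 0
  offset=4 (pos 0, char 'd'): match length 2
Longest match has length 2 at offset 4.
next_char = character at position 4 + 2 = 6 -> 'f'

Best match: offset=4, length=2 (matching 'df' starting at position 0)
LZ77 triple: (4, 2, 'f')


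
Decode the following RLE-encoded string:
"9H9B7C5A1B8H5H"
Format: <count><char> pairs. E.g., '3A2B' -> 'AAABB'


Expanding each <count><char> pair:
  9H -> 'HHHHHHHHH'
  9B -> 'BBBBBBBBB'
  7C -> 'CCCCCCC'
  5A -> 'AAAAA'
  1B -> 'B'
  8H -> 'HHHHHHHH'
  5H -> 'HHHHH'

Decoded = HHHHHHHHHBBBBBBBBBCCCCCCCAAAAABHHHHHHHHHHHHH


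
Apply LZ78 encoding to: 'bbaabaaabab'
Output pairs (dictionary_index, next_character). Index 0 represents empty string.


LZ78 encoding steps:
Dictionary: {0: ''}
Step 1: w='' (idx 0), next='b' -> output (0, 'b'), add 'b' as idx 1
Step 2: w='b' (idx 1), next='a' -> output (1, 'a'), add 'ba' as idx 2
Step 3: w='' (idx 0), next='a' -> output (0, 'a'), add 'a' as idx 3
Step 4: w='ba' (idx 2), next='a' -> output (2, 'a'), add 'baa' as idx 4
Step 5: w='a' (idx 3), next='b' -> output (3, 'b'), add 'ab' as idx 5
Step 6: w='ab' (idx 5), end of input -> output (5, '')


Encoded: [(0, 'b'), (1, 'a'), (0, 'a'), (2, 'a'), (3, 'b'), (5, '')]


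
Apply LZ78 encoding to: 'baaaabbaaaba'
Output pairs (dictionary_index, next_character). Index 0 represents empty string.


LZ78 encoding steps:
Dictionary: {0: ''}
Step 1: w='' (idx 0), next='b' -> output (0, 'b'), add 'b' as idx 1
Step 2: w='' (idx 0), next='a' -> output (0, 'a'), add 'a' as idx 2
Step 3: w='a' (idx 2), next='a' -> output (2, 'a'), add 'aa' as idx 3
Step 4: w='a' (idx 2), next='b' -> output (2, 'b'), add 'ab' as idx 4
Step 5: w='b' (idx 1), next='a' -> output (1, 'a'), add 'ba' as idx 5
Step 6: w='aa' (idx 3), next='b' -> output (3, 'b'), add 'aab' as idx 6
Step 7: w='a' (idx 2), end of input -> output (2, '')


Encoded: [(0, 'b'), (0, 'a'), (2, 'a'), (2, 'b'), (1, 'a'), (3, 'b'), (2, '')]


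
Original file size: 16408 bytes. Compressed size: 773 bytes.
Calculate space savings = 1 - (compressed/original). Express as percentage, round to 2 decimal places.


ratio = compressed/original = 773/16408 = 0.047111
savings = 1 - ratio = 1 - 0.047111 = 0.952889
as a percentage: 0.952889 * 100 = 95.29%

Space savings = 1 - 773/16408 = 95.29%


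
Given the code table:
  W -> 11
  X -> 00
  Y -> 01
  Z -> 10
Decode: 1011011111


Decoding:
10 -> Z
11 -> W
01 -> Y
11 -> W
11 -> W


Result: ZWYWW


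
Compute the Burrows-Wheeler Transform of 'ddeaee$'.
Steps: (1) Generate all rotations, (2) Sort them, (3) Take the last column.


Rotations (sorted):
  0: $ddeaee -> last char: e
  1: aee$dde -> last char: e
  2: ddeaee$ -> last char: $
  3: deaee$d -> last char: d
  4: e$ddeae -> last char: e
  5: eaee$dd -> last char: d
  6: ee$ddea -> last char: a


BWT = ee$deda


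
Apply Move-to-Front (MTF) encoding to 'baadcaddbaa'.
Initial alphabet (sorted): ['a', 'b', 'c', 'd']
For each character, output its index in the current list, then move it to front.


MTF encoding:
'b': index 1 in ['a', 'b', 'c', 'd'] -> ['b', 'a', 'c', 'd']
'a': index 1 in ['b', 'a', 'c', 'd'] -> ['a', 'b', 'c', 'd']
'a': index 0 in ['a', 'b', 'c', 'd'] -> ['a', 'b', 'c', 'd']
'd': index 3 in ['a', 'b', 'c', 'd'] -> ['d', 'a', 'b', 'c']
'c': index 3 in ['d', 'a', 'b', 'c'] -> ['c', 'd', 'a', 'b']
'a': index 2 in ['c', 'd', 'a', 'b'] -> ['a', 'c', 'd', 'b']
'd': index 2 in ['a', 'c', 'd', 'b'] -> ['d', 'a', 'c', 'b']
'd': index 0 in ['d', 'a', 'c', 'b'] -> ['d', 'a', 'c', 'b']
'b': index 3 in ['d', 'a', 'c', 'b'] -> ['b', 'd', 'a', 'c']
'a': index 2 in ['b', 'd', 'a', 'c'] -> ['a', 'b', 'd', 'c']
'a': index 0 in ['a', 'b', 'd', 'c'] -> ['a', 'b', 'd', 'c']


Output: [1, 1, 0, 3, 3, 2, 2, 0, 3, 2, 0]


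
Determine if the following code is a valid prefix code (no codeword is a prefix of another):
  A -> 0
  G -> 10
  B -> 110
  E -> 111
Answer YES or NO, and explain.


Checking each pair (does one codeword prefix another?):
  A='0' vs G='10': no prefix
  A='0' vs B='110': no prefix
  A='0' vs E='111': no prefix
  G='10' vs A='0': no prefix
  G='10' vs B='110': no prefix
  G='10' vs E='111': no prefix
  B='110' vs A='0': no prefix
  B='110' vs G='10': no prefix
  B='110' vs E='111': no prefix
  E='111' vs A='0': no prefix
  E='111' vs G='10': no prefix
  E='111' vs B='110': no prefix
No violation found over all pairs.

YES -- this is a valid prefix code. No codeword is a prefix of any other codeword.


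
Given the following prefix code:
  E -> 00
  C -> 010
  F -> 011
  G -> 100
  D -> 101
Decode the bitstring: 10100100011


Decoding step by step:
Bits 101 -> D
Bits 00 -> E
Bits 100 -> G
Bits 011 -> F


Decoded message: DEGF


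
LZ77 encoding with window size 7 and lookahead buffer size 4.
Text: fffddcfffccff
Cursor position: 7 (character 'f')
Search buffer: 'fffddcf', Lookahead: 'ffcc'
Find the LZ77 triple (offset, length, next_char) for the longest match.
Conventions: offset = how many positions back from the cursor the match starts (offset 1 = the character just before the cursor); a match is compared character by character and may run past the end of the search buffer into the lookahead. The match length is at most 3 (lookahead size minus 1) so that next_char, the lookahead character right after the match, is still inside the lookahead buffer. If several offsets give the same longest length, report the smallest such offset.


Try each offset into the search buffer:
  offset=1 (pos 6, char 'f'): match length 2
  offset=2 (pos 5, char 'c'): match length 0
  offset=3 (pos 4, char 'd'): match length 0
  offset=4 (pos 3, char 'd'): match length 0
  offset=5 (pos 2, char 'f'): match length 1
  offset=6 (pos 1, char 'f'): match length 2
  offset=7 (pos 0, char 'f'): match length 2
Longest match has length 2, found at offsets 1, 6, 7; take the smallest, offset 1.
next_char = character at position 7 + 2 = 9 -> 'c'

Best match: offset=1, length=2 (matching 'ff' starting at position 6)
LZ77 triple: (1, 2, 'c')


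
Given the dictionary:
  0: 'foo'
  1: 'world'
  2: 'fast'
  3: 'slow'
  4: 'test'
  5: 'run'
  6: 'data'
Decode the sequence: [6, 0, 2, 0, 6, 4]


Look up each index in the dictionary:
  6 -> 'data'
  0 -> 'foo'
  2 -> 'fast'
  0 -> 'foo'
  6 -> 'data'
  4 -> 'test'

Decoded: "data foo fast foo data test"


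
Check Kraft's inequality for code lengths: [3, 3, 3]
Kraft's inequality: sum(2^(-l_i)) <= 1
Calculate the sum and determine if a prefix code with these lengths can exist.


Sum = 2^(-3) + 2^(-3) + 2^(-3)
    = 0.125 + 0.125 + 0.125
    = 3/8 = 0.375
Since 0.375 <= 1, Kraft's inequality IS satisfied.
A prefix code with these lengths CAN exist.

Kraft sum = 0.375. Satisfied.


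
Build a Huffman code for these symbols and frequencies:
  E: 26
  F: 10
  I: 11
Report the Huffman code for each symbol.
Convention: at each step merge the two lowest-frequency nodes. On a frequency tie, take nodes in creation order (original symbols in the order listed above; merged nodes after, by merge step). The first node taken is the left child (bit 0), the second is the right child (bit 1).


Huffman tree construction:
Step 1: Merge F(10) + I(11) = 21
Step 2: Merge (F+I)(21) + E(26) = 47
Read each symbol's code off the tree from the root (left child = 0, right child = 1).

Codes:
  E: 1 (length 1)
  F: 00 (length 2)
  I: 01 (length 2)
Average code length: 68/47 = 1.4468 bits/symbol


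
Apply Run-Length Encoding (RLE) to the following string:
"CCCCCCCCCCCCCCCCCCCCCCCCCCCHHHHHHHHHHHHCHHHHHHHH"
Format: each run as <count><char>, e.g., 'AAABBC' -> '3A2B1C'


Scanning runs left to right:
  i=0: run of 'C' x 27 -> '27C'
  i=27: run of 'H' x 12 -> '12H'
  i=39: run of 'C' x 1 -> '1C'
  i=40: run of 'H' x 8 -> '8H'

RLE = 27C12H1C8H


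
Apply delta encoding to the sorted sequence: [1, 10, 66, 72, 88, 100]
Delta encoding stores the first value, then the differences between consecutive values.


First value: 1
Deltas:
  10 - 1 = 9
  66 - 10 = 56
  72 - 66 = 6
  88 - 72 = 16
  100 - 88 = 12


Delta encoded: [1, 9, 56, 6, 16, 12]


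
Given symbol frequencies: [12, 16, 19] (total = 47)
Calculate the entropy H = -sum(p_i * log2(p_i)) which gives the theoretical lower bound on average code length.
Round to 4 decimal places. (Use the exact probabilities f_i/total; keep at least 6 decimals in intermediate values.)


Per-symbol terms -p_i * log2(p_i) with p_i = f_i/47:
  p = 12/47 = 0.255319: log2(p) = -1.969626, -p*log2(p) = 0.502883
  p = 16/47 = 0.340426: log2(p) = -1.554589, -p*log2(p) = 0.529222
  p = 19/47 = 0.404255: log2(p) = -1.306661, -p*log2(p) = 0.528225
H = 0.502883 + 0.529222 + 0.528225 = 1.560330

H = 1.5603 bits/symbol


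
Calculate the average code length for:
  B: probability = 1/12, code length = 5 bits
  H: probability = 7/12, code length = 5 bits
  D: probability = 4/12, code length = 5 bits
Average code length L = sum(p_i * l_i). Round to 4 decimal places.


Weighted contributions p_i * l_i:
  B: (1/12) * 5 = 5/12
  H: (7/12) * 5 = 35/12
  D: (4/12) * 5 = 20/12
Sum = (5 + 35 + 20)/12 = 60/12

L = 60/12 = 5.0000 bits/symbol


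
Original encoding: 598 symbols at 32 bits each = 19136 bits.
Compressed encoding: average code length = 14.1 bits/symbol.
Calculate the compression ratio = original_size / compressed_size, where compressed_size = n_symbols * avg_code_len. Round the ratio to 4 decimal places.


original_size = n_symbols * orig_bits = 598 * 32 = 19136 bits
compressed_size = n_symbols * avg_code_len = 598 * 14.1 = 8431.8 bits
ratio = original_size / compressed_size = 19136 / 8431.8 = 2.2695

Compression ratio = 2.2695


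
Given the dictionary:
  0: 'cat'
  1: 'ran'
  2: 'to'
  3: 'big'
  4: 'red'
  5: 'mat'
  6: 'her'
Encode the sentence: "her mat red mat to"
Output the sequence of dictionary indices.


Look up each word in the dictionary:
  'her' -> 6
  'mat' -> 5
  'red' -> 4
  'mat' -> 5
  'to' -> 2

Encoded: [6, 5, 4, 5, 2]


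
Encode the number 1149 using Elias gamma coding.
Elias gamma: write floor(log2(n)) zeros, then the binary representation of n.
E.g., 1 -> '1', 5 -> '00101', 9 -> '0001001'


num_bits = floor(log2(1149)) + 1 = 11
leading_zeros = num_bits - 1 = 10
binary(1149) = 10001111101

Elias gamma(1149) = '0000000000' + '10001111101' = 000000000010001111101 (21 bits)


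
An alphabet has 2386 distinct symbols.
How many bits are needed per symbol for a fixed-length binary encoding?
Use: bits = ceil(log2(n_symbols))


log2(2386) = 11.2204
Bracket: 2^11 = 2048 < 2386 <= 2^12 = 4096
So ceil(log2(2386)) = 12

bits = ceil(log2(2386)) = ceil(11.2204) = 12 bits


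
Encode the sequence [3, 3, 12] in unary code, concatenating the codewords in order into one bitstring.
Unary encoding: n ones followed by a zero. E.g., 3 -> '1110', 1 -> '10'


Encode each number as n ones followed by a terminating 0:
  3 -> 1110 (4 bits)
  3 -> 1110 (4 bits)
  12 -> 1111111111110 (13 bits)
Total length = 4 + 4 + 13 = 21 bits.

Unary([3, 3, 12]) = 111011101111111111110 (21 bits)


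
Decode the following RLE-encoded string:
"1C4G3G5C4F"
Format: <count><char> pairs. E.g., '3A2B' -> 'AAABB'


Expanding each <count><char> pair:
  1C -> 'C'
  4G -> 'GGGG'
  3G -> 'GGG'
  5C -> 'CCCCC'
  4F -> 'FFFF'

Decoded = CGGGGGGGCCCCCFFFF


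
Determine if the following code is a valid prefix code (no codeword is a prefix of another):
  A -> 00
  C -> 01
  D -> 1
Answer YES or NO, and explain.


Checking each pair (does one codeword prefix another?):
  A='00' vs C='01': no prefix
  A='00' vs D='1': no prefix
  C='01' vs A='00': no prefix
  C='01' vs D='1': no prefix
  D='1' vs A='00': no prefix
  D='1' vs C='01': no prefix
No violation found over all pairs.

YES -- this is a valid prefix code. No codeword is a prefix of any other codeword.


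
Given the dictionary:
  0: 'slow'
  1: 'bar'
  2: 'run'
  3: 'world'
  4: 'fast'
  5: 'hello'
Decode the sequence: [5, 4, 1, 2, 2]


Look up each index in the dictionary:
  5 -> 'hello'
  4 -> 'fast'
  1 -> 'bar'
  2 -> 'run'
  2 -> 'run'

Decoded: "hello fast bar run run"


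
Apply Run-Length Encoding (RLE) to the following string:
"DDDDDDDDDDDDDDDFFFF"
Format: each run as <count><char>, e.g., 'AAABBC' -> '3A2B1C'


Scanning runs left to right:
  i=0: run of 'D' x 15 -> '15D'
  i=15: run of 'F' x 4 -> '4F'

RLE = 15D4F


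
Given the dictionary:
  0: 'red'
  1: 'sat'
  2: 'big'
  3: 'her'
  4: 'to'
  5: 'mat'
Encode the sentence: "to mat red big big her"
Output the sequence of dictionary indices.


Look up each word in the dictionary:
  'to' -> 4
  'mat' -> 5
  'red' -> 0
  'big' -> 2
  'big' -> 2
  'her' -> 3

Encoded: [4, 5, 0, 2, 2, 3]


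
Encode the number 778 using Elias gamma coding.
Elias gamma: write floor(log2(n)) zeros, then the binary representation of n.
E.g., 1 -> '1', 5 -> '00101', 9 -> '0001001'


num_bits = floor(log2(778)) + 1 = 10
leading_zeros = num_bits - 1 = 9
binary(778) = 1100001010

Elias gamma(778) = '000000000' + '1100001010' = 0000000001100001010 (19 bits)


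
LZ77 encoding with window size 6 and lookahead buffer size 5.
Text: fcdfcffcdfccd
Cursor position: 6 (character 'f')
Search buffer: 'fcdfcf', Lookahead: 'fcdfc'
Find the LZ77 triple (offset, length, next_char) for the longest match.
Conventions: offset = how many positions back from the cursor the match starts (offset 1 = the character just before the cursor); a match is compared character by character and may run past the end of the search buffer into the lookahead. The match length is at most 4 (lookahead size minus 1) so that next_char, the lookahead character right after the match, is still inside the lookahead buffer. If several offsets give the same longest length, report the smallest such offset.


Try each offset into the search buffer:
  offset=1 (pos 5, char 'f'): match length 1
  offset=2 (pos 4, char 'c'): match length 0
  offset=3 (pos 3, char 'f'): match length 2
  offset=4 (pos 2, char 'd'): match length 0
  offset=5 (pos 1, char 'c'): match length 0
  offset=6 (pos 0, char 'f'): match length 4
Longest match has length 4 at offset 6.
next_char = character at position 6 + 4 = 10 -> 'c'

Best match: offset=6, length=4 (matching 'fcdf' starting at position 0)
LZ77 triple: (6, 4, 'c')


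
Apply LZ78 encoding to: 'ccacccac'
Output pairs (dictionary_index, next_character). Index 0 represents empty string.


LZ78 encoding steps:
Dictionary: {0: ''}
Step 1: w='' (idx 0), next='c' -> output (0, 'c'), add 'c' as idx 1
Step 2: w='c' (idx 1), next='a' -> output (1, 'a'), add 'ca' as idx 2
Step 3: w='c' (idx 1), next='c' -> output (1, 'c'), add 'cc' as idx 3
Step 4: w='ca' (idx 2), next='c' -> output (2, 'c'), add 'cac' as idx 4


Encoded: [(0, 'c'), (1, 'a'), (1, 'c'), (2, 'c')]


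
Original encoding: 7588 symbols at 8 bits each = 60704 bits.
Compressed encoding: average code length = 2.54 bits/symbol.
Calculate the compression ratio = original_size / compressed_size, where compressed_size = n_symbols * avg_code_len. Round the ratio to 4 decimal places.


original_size = n_symbols * orig_bits = 7588 * 8 = 60704 bits
compressed_size = n_symbols * avg_code_len = 7588 * 2.54 = 19273.52 bits
ratio = original_size / compressed_size = 60704 / 19273.52 = 3.1496

Compression ratio = 3.1496


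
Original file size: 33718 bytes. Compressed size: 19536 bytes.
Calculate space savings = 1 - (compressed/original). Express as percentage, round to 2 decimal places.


ratio = compressed/original = 19536/33718 = 0.579394
savings = 1 - ratio = 1 - 0.579394 = 0.420606
as a percentage: 0.420606 * 100 = 42.06%

Space savings = 1 - 19536/33718 = 42.06%


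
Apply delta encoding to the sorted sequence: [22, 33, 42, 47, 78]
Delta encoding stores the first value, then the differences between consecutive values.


First value: 22
Deltas:
  33 - 22 = 11
  42 - 33 = 9
  47 - 42 = 5
  78 - 47 = 31


Delta encoded: [22, 11, 9, 5, 31]


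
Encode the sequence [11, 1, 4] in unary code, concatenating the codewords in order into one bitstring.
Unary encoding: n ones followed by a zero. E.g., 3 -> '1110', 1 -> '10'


Encode each number as n ones followed by a terminating 0:
  11 -> 111111111110 (12 bits)
  1 -> 10 (2 bits)
  4 -> 11110 (5 bits)
Total length = 12 + 2 + 5 = 19 bits.

Unary([11, 1, 4]) = 1111111111101011110 (19 bits)


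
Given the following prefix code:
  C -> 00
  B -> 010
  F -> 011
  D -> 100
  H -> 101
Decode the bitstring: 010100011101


Decoding step by step:
Bits 010 -> B
Bits 100 -> D
Bits 011 -> F
Bits 101 -> H


Decoded message: BDFH


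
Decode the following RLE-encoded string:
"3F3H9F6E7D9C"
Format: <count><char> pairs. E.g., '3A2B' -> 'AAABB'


Expanding each <count><char> pair:
  3F -> 'FFF'
  3H -> 'HHH'
  9F -> 'FFFFFFFFF'
  6E -> 'EEEEEE'
  7D -> 'DDDDDDD'
  9C -> 'CCCCCCCCC'

Decoded = FFFHHHFFFFFFFFFEEEEEEDDDDDDDCCCCCCCCC


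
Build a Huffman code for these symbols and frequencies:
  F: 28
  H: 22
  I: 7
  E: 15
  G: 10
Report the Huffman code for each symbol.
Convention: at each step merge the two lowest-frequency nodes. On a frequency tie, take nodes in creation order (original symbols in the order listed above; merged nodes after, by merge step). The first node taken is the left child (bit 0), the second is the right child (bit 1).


Huffman tree construction:
Step 1: Merge I(7) + G(10) = 17
Step 2: Merge E(15) + (I+G)(17) = 32
Step 3: Merge H(22) + F(28) = 50
Step 4: Merge (E+(I+G))(32) + (H+F)(50) = 82
Read each symbol's code off the tree from the root (left child = 0, right child = 1).

Codes:
  F: 11 (length 2)
  H: 10 (length 2)
  I: 010 (length 3)
  E: 00 (length 2)
  G: 011 (length 3)
Average code length: 181/82 = 2.2073 bits/symbol


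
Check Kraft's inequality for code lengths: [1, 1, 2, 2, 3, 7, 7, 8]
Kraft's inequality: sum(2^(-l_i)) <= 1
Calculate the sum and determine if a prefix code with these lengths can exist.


Sum = 2^(-1) + 2^(-1) + 2^(-2) + 2^(-2) + 2^(-3) + 2^(-7) + 2^(-7) + 2^(-8)
    = 0.5 + 0.5 + 0.25 + 0.25 + 0.125 + 0.0078125 + 0.0078125 + 0.00390625
    = 421/256 = 1.64453125
Since 1.64453125 > 1, Kraft's inequality is NOT satisfied.
A prefix code with these lengths CANNOT exist.

Kraft sum = 1.64453125. Not satisfied.


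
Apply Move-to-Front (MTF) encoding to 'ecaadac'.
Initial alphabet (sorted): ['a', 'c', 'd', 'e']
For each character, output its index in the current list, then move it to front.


MTF encoding:
'e': index 3 in ['a', 'c', 'd', 'e'] -> ['e', 'a', 'c', 'd']
'c': index 2 in ['e', 'a', 'c', 'd'] -> ['c', 'e', 'a', 'd']
'a': index 2 in ['c', 'e', 'a', 'd'] -> ['a', 'c', 'e', 'd']
'a': index 0 in ['a', 'c', 'e', 'd'] -> ['a', 'c', 'e', 'd']
'd': index 3 in ['a', 'c', 'e', 'd'] -> ['d', 'a', 'c', 'e']
'a': index 1 in ['d', 'a', 'c', 'e'] -> ['a', 'd', 'c', 'e']
'c': index 2 in ['a', 'd', 'c', 'e'] -> ['c', 'a', 'd', 'e']


Output: [3, 2, 2, 0, 3, 1, 2]


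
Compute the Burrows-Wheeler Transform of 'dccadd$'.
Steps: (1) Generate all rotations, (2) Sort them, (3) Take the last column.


Rotations (sorted):
  0: $dccadd -> last char: d
  1: add$dcc -> last char: c
  2: cadd$dc -> last char: c
  3: ccadd$d -> last char: d
  4: d$dccad -> last char: d
  5: dccadd$ -> last char: $
  6: dd$dcca -> last char: a


BWT = dccdd$a


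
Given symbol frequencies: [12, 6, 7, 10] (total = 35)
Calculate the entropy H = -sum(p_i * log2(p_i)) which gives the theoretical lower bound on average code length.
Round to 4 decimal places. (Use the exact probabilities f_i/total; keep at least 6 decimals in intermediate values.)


Per-symbol terms -p_i * log2(p_i) with p_i = f_i/35:
  p = 12/35 = 0.342857: log2(p) = -1.544321, -p*log2(p) = 0.529481
  p = 6/35 = 0.171429: log2(p) = -2.544321, -p*log2(p) = 0.436169
  p = 7/35 = 0.200000: log2(p) = -2.321928, -p*log2(p) = 0.464386
  p = 10/35 = 0.285714: log2(p) = -1.807355, -p*log2(p) = 0.516387
H = 0.529481 + 0.436169 + 0.464386 + 0.516387 = 1.946423

H = 1.9464 bits/symbol


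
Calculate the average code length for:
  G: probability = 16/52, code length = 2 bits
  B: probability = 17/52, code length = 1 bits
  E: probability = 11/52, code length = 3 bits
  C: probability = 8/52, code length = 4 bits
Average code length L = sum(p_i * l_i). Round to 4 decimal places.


Weighted contributions p_i * l_i:
  G: (16/52) * 2 = 32/52
  B: (17/52) * 1 = 17/52
  E: (11/52) * 3 = 33/52
  C: (8/52) * 4 = 32/52
Sum = (32 + 17 + 33 + 32)/52 = 114/52

L = 114/52 = 2.1923 bits/symbol


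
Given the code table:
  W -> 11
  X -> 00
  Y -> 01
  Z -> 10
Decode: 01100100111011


Decoding:
01 -> Y
10 -> Z
01 -> Y
00 -> X
11 -> W
10 -> Z
11 -> W


Result: YZYXWZW


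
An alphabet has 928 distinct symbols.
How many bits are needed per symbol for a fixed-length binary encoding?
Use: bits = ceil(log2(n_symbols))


log2(928) = 9.858
Bracket: 2^9 = 512 < 928 <= 2^10 = 1024
So ceil(log2(928)) = 10

bits = ceil(log2(928)) = ceil(9.858) = 10 bits


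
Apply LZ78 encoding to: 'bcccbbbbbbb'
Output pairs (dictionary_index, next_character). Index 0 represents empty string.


LZ78 encoding steps:
Dictionary: {0: ''}
Step 1: w='' (idx 0), next='b' -> output (0, 'b'), add 'b' as idx 1
Step 2: w='' (idx 0), next='c' -> output (0, 'c'), add 'c' as idx 2
Step 3: w='c' (idx 2), next='c' -> output (2, 'c'), add 'cc' as idx 3
Step 4: w='b' (idx 1), next='b' -> output (1, 'b'), add 'bb' as idx 4
Step 5: w='bb' (idx 4), next='b' -> output (4, 'b'), add 'bbb' as idx 5
Step 6: w='bb' (idx 4), end of input -> output (4, '')


Encoded: [(0, 'b'), (0, 'c'), (2, 'c'), (1, 'b'), (4, 'b'), (4, '')]


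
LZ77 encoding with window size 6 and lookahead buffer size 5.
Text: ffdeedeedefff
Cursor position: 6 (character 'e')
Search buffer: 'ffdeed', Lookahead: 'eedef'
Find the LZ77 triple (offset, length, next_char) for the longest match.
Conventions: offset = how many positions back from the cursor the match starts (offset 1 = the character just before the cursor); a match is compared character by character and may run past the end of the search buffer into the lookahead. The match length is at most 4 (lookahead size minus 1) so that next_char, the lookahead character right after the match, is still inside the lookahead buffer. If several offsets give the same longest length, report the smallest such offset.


Try each offset into the search buffer:
  offset=1 (pos 5, char 'd'): match length 0
  offset=2 (pos 4, char 'e'): match length 1
  offset=3 (pos 3, char 'e'): match length 4
  offset=4 (pos 2, char 'd'): match length 0
  offset=5 (pos 1, char 'f'): match length 0
  offset=6 (pos 0, char 'f'): match length 0
Longest match has length 4 at offset 3.
next_char = character at position 6 + 4 = 10 -> 'f'

Best match: offset=3, length=4 (matching 'eede' starting at position 3)
LZ77 triple: (3, 4, 'f')
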